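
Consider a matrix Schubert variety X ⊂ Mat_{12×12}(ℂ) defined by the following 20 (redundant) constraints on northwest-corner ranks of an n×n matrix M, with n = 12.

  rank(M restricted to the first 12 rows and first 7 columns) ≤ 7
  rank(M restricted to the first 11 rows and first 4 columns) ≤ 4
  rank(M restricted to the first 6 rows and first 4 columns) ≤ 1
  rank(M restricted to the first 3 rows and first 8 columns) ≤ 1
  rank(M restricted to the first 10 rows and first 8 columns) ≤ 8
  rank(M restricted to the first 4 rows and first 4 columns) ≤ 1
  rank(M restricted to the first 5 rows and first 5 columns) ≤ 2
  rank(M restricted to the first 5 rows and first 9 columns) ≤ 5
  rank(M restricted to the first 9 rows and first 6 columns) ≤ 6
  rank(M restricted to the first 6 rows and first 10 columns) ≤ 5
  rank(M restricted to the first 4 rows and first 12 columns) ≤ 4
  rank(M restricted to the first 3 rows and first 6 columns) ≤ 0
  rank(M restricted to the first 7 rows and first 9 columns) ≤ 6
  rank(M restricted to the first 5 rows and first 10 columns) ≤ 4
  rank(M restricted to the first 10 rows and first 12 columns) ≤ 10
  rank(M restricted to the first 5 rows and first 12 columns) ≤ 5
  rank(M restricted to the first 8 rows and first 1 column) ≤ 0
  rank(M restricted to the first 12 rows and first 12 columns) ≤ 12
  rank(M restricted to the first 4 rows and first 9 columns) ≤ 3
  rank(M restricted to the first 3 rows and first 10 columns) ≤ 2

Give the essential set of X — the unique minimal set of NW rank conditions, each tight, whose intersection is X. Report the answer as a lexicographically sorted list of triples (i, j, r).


Rank table r_w(12×12) implied by the 20 constraints:

  i=1: 0 0 0 0 0 0 1 1 1 1 1 1
  i=2: 0 0 0 0 0 0 1 1 2 2 2 2
  i=3: 0 0 0 0 0 0 1 1 2 2 3 3
  i=4: 0 1 1 1 1 1 2 2 3 3 4 4
  i=5: 0 1 1 1 2 2 3 3 4 4 5 5
  i=6: 0 1 1 1 2 3 4 4 5 5 6 6
  i=7: 0 1 2 2 3 4 5 5 6 6 7 7
  i=8: 0 1 2 3 4 5 6 6 7 7 8 8
  i=9: 1 2 3 4 5 6 7 7 8 8 9 9
  i=10: 1 2 3 4 5 6 7 8 9 9 10 10
  i=11: 1 2 3 4 5 6 7 8 9 10 11 11
  i=12: 1 2 3 4 5 6 7 8 9 10 11 12

second differences of R give the permutation w = (7, 9, 11, 2, 5, 6, 3, 4, 1, 8, 10, 12).

|D(w)|=30, |Ess(w)|=5:

[(3, 6, 0), (3, 8, 1), (3, 10, 2), (6, 4, 1), (8, 1, 0)]


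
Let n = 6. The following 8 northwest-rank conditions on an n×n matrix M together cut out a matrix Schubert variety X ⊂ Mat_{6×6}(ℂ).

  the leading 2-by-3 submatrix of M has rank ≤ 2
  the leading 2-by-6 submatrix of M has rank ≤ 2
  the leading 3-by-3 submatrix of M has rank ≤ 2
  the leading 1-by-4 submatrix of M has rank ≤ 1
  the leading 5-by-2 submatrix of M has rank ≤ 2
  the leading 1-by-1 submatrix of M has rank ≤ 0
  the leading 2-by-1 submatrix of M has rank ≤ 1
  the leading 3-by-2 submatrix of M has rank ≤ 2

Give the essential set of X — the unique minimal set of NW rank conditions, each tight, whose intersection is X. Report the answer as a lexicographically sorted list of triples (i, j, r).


Reconstructing r_w from the 8 given conditions:

  0 1 1 1 1 1
  1 2 2 2 2 2
  1 2 2 3 3 3
  1 2 3 4 4 4
  1 2 3 4 5 5
  1 2 3 4 5 6

reading off 1-entries of Δ²R: w = (2, 1, 4, 3, 5, 6).

D(w) has 2 cells with 2 SE-corners; essential set:

[(1, 1, 0), (3, 3, 2)]


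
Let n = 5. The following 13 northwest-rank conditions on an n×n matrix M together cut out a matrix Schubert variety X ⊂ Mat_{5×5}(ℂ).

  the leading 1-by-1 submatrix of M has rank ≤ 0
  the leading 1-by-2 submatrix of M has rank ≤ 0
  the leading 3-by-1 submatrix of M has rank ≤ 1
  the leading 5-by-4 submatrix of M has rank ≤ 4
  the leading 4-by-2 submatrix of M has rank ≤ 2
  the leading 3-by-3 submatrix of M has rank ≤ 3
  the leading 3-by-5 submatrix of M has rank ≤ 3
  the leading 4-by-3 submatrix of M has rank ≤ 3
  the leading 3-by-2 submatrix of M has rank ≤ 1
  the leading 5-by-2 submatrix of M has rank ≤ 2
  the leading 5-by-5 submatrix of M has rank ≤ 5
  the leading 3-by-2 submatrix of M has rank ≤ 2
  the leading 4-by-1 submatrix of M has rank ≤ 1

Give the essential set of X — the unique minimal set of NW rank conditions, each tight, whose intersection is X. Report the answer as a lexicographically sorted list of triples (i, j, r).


Rank table r_w(5×5) implied by the 13 constraints:

  0  0  1  1  1
  1  1  2  2  2
  1  1  2  3  3
  1  2  3  4  4
  1  2  3  4  5

giving w = (3, 1, 4, 2, 5) via Δ²R.

ℓ(w)=3; the 2 essential cells (i,j,r):

[(1, 2, 0), (3, 2, 1)]


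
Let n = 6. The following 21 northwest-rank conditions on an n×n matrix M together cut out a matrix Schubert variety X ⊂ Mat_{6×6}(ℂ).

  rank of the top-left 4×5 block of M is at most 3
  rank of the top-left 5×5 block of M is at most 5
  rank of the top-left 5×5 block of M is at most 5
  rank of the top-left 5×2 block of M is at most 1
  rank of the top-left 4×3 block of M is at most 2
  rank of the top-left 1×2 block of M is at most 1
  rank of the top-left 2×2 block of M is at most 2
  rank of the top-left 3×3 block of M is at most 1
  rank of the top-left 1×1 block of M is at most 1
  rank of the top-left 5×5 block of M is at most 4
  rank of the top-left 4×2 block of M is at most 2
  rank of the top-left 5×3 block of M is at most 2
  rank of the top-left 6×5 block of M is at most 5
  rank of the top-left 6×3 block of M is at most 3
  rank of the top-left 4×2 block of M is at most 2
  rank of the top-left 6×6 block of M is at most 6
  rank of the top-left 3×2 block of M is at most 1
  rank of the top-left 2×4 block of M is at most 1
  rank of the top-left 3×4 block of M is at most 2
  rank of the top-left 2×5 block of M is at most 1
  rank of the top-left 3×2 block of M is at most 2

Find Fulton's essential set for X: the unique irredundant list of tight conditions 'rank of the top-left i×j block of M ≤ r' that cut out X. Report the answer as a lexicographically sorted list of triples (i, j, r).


Reconstructing r_w from the 21 given conditions:

  1 1 1 1 1 1
  1 1 1 1 1 2
  1 1 1 2 2 3
  1 1 2 3 3 4
  1 1 2 3 4 5
  1 2 3 4 5 6

hence w(1..6) = (1, 6, 4, 3, 5, 2).

ℓ(w)=8; the 3 essential cells (i,j,r):

[(2, 5, 1), (3, 3, 1), (5, 2, 1)]


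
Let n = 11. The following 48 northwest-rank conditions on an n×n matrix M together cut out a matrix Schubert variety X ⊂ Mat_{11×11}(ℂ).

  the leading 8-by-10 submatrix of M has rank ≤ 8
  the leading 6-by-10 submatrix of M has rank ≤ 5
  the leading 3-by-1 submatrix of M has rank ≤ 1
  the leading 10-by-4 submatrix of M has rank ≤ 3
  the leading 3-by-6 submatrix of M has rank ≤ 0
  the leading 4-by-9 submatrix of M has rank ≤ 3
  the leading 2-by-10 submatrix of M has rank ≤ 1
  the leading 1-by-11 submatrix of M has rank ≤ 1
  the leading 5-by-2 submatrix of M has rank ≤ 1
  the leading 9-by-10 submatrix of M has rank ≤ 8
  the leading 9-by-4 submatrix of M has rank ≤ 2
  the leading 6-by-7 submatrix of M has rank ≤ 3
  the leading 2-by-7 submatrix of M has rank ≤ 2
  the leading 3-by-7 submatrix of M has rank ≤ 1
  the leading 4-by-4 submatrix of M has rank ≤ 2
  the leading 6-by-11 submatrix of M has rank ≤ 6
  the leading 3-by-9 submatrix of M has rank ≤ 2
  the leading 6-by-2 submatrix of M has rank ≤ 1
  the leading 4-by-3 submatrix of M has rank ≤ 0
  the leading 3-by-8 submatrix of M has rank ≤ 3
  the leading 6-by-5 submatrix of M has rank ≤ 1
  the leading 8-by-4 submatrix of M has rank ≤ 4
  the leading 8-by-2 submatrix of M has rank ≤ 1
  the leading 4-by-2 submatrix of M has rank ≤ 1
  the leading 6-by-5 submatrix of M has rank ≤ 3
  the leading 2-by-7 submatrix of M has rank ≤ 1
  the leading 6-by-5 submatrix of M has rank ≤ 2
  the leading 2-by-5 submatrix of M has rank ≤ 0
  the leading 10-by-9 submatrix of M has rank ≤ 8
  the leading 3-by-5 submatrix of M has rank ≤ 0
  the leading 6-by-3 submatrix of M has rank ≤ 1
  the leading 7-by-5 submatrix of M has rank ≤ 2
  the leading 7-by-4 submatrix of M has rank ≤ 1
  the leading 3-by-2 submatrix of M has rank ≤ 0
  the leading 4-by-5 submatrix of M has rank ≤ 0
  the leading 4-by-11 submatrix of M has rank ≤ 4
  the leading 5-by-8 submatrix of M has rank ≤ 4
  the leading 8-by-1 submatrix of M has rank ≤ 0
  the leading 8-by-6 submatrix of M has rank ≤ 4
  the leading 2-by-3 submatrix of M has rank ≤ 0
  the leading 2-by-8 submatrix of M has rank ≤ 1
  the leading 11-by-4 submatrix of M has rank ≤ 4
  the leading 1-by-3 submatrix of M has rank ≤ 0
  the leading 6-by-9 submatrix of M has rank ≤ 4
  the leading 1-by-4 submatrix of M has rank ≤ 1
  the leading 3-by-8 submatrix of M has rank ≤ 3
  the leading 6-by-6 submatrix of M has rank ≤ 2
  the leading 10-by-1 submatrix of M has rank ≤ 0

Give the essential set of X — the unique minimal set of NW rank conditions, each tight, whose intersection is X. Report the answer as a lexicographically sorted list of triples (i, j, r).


Reconstructing r_w from the 48 given conditions:

  i=1: 0 0 0 0 0 0 1 1 1 1 1
  i=2: 0 0 0 0 0 0 1 1 1 1 2
  i=3: 0 0 0 0 0 0 1 2 2 2 3
  i=4: 0 0 0 0 0 1 2 3 3 3 4
  i=5: 0 1 1 1 1 2 3 4 4 4 5
  i=6: 0 1 1 1 1 2 3 4 4 5 6
  i=7: 0 1 1 1 2 3 4 5 5 6 7
  i=8: 0 1 2 2 3 4 5 6 6 7 8
  i=9: 0 1 2 2 3 4 5 6 7 8 9
  i=10: 0 1 2 3 4 5 6 7 8 9 10
  i=11: 1 2 3 4 5 6 7 8 9 10 11

second differences of R give the permutation w = (7, 11, 8, 6, 2, 10, 5, 3, 9, 4, 1).

D(w) has 39 cells with 8 SE-corners; essential set:

[(2, 10, 1), (3, 6, 0), (4, 5, 0), (6, 5, 1), (6, 9, 4), (7, 4, 1), (9, 4, 2), (10, 1, 0)]


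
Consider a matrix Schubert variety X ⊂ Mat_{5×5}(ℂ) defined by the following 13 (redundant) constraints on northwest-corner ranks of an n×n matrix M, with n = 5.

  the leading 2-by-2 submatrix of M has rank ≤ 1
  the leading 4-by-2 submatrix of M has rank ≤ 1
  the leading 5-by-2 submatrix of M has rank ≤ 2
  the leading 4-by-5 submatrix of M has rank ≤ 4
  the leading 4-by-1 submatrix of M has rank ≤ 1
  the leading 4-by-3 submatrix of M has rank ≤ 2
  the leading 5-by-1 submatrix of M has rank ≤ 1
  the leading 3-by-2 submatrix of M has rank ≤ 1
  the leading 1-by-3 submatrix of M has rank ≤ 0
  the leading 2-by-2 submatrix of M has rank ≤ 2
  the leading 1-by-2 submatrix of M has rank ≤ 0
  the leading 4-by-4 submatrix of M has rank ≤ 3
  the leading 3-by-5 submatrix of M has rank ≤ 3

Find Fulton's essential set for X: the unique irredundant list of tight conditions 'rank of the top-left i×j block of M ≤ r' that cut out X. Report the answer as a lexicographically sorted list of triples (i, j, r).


Recovering R(i,j) via the rank-extension bound from the 13 conditions:

  i=1: 0, 0, 0, 1, 1
  i=2: 1, 1, 1, 2, 2
  i=3: 1, 1, 2, 3, 3
  i=4: 1, 1, 2, 3, 4
  i=5: 1, 2, 3, 4, 5

reading off 1-entries of Δ²R: w = (4, 1, 3, 5, 2).

|D(w)|=5, |Ess(w)|=2:

[(1, 3, 0), (4, 2, 1)]


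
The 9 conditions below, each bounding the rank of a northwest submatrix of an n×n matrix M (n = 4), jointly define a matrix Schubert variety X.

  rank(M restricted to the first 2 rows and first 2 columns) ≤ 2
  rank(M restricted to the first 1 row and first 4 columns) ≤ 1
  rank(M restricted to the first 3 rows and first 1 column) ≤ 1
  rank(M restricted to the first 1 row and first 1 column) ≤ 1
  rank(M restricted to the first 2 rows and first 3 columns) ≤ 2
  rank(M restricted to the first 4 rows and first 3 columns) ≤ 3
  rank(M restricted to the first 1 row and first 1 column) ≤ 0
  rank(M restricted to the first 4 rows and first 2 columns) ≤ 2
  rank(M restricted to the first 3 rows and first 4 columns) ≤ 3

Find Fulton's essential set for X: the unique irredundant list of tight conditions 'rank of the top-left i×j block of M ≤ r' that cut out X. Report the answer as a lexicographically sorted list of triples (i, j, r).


The tightest implied rank at each (i,j), from the 9 conditions:

  R[1]: 0 1 1 1
  R[2]: 1 2 2 2
  R[3]: 1 2 3 3
  R[4]: 1 2 3 4

the unique w with this rank table is (2, 1, 3, 4).

1 SE-corner of the 1-cell Rothe diagram gives Ess(w):

[(1, 1, 0)]


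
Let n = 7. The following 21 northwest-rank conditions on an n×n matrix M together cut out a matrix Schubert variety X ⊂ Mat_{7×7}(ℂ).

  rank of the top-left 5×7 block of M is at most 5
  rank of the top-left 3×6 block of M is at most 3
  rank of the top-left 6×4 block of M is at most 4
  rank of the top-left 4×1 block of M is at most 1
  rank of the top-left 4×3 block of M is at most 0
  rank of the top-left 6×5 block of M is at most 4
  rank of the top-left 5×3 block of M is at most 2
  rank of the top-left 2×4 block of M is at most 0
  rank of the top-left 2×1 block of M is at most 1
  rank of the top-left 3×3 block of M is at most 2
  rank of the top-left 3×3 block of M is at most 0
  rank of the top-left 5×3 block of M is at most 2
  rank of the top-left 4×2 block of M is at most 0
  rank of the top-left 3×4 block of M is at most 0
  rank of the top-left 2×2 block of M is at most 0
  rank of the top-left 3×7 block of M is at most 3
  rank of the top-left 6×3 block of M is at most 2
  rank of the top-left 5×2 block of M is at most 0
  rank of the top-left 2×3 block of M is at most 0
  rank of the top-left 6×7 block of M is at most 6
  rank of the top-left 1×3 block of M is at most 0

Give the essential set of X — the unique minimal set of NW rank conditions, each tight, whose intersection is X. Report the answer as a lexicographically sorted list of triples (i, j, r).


Recovering R(i,j) via the rank-extension bound from the 21 conditions:

  i=1: 0 0 0 0 1 1 1
  i=2: 0 0 0 0 1 2 2
  i=3: 0 0 0 0 1 2 3
  i=4: 0 0 0 1 2 3 4
  i=5: 0 0 1 2 3 4 5
  i=6: 1 1 2 3 4 5 6
  i=7: 1 2 3 4 5 6 7

hence w(1..7) = (5, 6, 7, 4, 3, 1, 2).

ℓ(w)=17; the 3 essential cells (i,j,r):

[(3, 4, 0), (4, 3, 0), (5, 2, 0)]


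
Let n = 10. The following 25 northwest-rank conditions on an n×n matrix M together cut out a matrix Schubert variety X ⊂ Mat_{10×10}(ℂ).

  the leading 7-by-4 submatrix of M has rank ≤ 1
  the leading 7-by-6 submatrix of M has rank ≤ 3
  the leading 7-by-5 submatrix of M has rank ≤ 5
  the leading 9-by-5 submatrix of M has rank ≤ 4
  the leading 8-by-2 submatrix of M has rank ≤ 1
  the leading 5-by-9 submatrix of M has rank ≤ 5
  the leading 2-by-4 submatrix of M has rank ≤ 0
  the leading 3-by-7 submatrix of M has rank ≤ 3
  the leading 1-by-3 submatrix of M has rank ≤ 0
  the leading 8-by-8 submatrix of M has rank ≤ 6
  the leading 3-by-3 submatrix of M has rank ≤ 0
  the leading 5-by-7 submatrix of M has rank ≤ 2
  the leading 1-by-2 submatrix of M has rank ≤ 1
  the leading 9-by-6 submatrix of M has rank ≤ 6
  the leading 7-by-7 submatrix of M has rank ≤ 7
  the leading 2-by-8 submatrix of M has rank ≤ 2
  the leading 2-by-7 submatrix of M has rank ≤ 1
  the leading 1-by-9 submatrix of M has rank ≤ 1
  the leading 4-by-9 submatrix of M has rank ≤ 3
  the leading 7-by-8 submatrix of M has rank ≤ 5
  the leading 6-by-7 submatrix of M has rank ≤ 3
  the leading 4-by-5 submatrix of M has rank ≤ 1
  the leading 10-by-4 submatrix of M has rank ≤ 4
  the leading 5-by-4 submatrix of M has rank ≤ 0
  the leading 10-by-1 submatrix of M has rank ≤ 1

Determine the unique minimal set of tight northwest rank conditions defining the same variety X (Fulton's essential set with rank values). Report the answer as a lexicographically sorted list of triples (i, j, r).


Reconstructing r_w from the 25 given conditions:

  R[1]: 0  0  0  0  1  1  1  1  1  1
  R[2]: 0  0  0  0  1  1  1  2  2  2
  R[3]: 0  0  0  0  1  2  2  3  3  3
  R[4]: 0  0  0  0  1  2  2  3  3  4
  R[5]: 0  0  0  0  1  2  2  3  4  5
  R[6]: 1  1  1  1  2  3  3  4  5  6
  R[7]: 1  1  1  1  2  3  4  5  6  7
  R[8]: 1  1  2  2  3  4  5  6  7  8
  R[9]: 1  2  3  3  4  5  6  7  8  9
  R[10]: 1  2  3  4  5  6  7  8  9  10

giving w = (5, 8, 6, 10, 9, 1, 7, 3, 2, 4) via Δ²R.

|D(w)|=29, |Ess(w)|=6:

[(2, 7, 1), (4, 9, 3), (5, 4, 0), (5, 7, 2), (7, 4, 1), (8, 2, 1)]


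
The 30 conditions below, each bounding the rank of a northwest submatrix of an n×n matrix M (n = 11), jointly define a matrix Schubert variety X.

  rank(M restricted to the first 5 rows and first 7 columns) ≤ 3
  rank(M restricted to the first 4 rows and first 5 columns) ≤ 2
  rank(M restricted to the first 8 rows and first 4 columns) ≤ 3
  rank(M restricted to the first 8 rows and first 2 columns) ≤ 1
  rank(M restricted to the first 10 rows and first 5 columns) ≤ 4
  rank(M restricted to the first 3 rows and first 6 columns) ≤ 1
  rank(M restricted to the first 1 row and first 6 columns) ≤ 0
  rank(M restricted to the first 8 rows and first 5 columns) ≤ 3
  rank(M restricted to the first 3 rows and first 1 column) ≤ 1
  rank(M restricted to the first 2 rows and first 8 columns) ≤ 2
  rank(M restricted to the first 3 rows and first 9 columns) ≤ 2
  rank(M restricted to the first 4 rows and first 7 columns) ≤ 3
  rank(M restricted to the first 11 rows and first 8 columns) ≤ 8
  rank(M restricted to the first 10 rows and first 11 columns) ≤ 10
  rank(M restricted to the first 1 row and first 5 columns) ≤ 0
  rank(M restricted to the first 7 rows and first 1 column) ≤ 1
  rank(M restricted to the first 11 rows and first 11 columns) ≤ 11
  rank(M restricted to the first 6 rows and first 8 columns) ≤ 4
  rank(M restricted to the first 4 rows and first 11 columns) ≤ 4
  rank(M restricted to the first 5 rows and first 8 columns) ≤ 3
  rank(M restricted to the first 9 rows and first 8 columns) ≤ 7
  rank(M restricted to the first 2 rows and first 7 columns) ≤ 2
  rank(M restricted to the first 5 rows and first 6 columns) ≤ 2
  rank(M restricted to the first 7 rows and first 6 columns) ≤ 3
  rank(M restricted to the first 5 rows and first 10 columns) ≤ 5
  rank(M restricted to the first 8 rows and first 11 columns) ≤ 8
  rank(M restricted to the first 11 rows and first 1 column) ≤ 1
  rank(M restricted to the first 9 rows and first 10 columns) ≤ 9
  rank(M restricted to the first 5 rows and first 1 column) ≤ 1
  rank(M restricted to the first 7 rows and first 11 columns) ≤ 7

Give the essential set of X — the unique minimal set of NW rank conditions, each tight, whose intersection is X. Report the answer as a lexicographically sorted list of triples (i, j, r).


Propagating the 30 rank bounds to every northwest block:

  0 | 0 | 0 | 0 | 0 | 0 | 1 | 1 | 1 | 1 | 1
  1 | 1 | 1 | 1 | 1 | 1 | 2 | 2 | 2 | 2 | 2
  1 | 1 | 1 | 1 | 1 | 1 | 2 | 2 | 2 | 3 | 3
  1 | 1 | 2 | 2 | 2 | 2 | 3 | 3 | 3 | 4 | 4
  1 | 1 | 2 | 2 | 2 | 2 | 3 | 3 | 4 | 5 | 5
  1 | 1 | 2 | 3 | 3 | 3 | 4 | 4 | 5 | 6 | 6
  1 | 1 | 2 | 3 | 3 | 3 | 4 | 5 | 6 | 7 | 7
  1 | 1 | 2 | 3 | 3 | 4 | 5 | 6 | 7 | 8 | 8
  1 | 2 | 3 | 4 | 4 | 5 | 6 | 7 | 8 | 9 | 9
  1 | 2 | 3 | 4 | 4 | 5 | 6 | 7 | 8 | 9 | 10
  1 | 2 | 3 | 4 | 5 | 6 | 7 | 8 | 9 | 10 | 11

reading off 1-entries of Δ²R: w = (7, 1, 10, 3, 9, 4, 8, 6, 2, 11, 5).

9 SE-corners of the 26-cell Rothe diagram give Ess(w):

[(1, 6, 0), (3, 6, 1), (3, 9, 2), (5, 6, 2), (5, 8, 3), (7, 6, 3), (8, 2, 1), (8, 5, 3), (10, 5, 4)]


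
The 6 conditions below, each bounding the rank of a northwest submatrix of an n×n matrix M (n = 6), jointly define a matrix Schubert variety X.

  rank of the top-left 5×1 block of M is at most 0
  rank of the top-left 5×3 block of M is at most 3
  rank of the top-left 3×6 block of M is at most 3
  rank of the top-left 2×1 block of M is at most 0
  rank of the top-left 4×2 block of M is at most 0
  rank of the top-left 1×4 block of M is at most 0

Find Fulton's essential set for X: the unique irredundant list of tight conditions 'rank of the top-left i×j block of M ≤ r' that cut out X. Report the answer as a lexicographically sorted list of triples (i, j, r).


The tightest implied rank at each (i,j), from the 6 conditions:

  i=1: 0  0  0  0  1  1
  i=2: 0  0  1  1  2  2
  i=3: 0  0  1  2  3  3
  i=4: 0  0  1  2  3  4
  i=5: 0  1  2  3  4  5
  i=6: 1  2  3  4  5  6

the unique w with this rank table is (5, 3, 4, 6, 2, 1).

ℓ(w)=11; the 3 essential cells (i,j,r):

[(1, 4, 0), (4, 2, 0), (5, 1, 0)]


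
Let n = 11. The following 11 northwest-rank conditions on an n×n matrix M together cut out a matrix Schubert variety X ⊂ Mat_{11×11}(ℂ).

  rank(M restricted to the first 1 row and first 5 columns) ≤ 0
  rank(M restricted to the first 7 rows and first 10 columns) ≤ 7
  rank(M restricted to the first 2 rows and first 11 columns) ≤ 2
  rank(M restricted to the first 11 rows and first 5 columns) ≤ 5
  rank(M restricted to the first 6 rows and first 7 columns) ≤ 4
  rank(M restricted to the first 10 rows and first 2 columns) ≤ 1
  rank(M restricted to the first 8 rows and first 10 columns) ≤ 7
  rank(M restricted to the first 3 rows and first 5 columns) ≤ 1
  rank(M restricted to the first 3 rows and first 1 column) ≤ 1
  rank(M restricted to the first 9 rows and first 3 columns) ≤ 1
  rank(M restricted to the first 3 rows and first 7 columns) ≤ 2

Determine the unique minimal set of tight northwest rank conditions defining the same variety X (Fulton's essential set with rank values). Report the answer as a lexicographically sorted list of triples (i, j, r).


Reconstructing r_w from the 11 given conditions:

  i=1: 0 0 0 0 0 1 1 1 1 1 1
  i=2: 1 1 1 1 1 2 2 2 2 2 2
  i=3: 1 1 1 1 1 2 2 3 3 3 3
  i=4: 1 1 1 2 2 3 3 4 4 4 4
  i=5: 1 1 1 2 3 4 4 5 5 5 5
  i=6: 1 1 1 2 3 4 4 5 6 6 6
  i=7: 1 1 1 2 3 4 5 6 7 7 7
  i=8: 1 1 1 2 3 4 5 6 7 7 8
  i=9: 1 1 1 2 3 4 5 6 7 8 9
  i=10: 1 1 2 3 4 5 6 7 8 9 10
  i=11: 1 2 3 4 5 6 7 8 9 10 11

second differences of R give the permutation w = (6, 1, 8, 4, 5, 9, 7, 11, 10, 3, 2).

ℓ(w)=25; the 7 essential cells (i,j,r):

[(1, 5, 0), (3, 5, 1), (3, 7, 2), (6, 7, 4), (8, 10, 7), (9, 3, 1), (10, 2, 1)]


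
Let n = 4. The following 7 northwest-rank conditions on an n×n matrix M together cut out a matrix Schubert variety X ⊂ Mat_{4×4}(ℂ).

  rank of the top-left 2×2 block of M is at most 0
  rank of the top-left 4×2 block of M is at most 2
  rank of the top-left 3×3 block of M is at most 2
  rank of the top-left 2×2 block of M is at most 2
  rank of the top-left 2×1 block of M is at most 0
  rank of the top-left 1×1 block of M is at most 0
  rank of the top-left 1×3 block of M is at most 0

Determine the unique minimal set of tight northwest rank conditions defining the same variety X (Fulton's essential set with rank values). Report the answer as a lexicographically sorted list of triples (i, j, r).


Recovering R(i,j) via the rank-extension bound from the 7 conditions:

  0, 0, 0, 1
  0, 0, 1, 2
  1, 1, 2, 3
  1, 2, 3, 4

the unique w with this rank table is (4, 3, 1, 2).

Fulton essential set (2 of the 5 Rothe cells):

[(1, 3, 0), (2, 2, 0)]


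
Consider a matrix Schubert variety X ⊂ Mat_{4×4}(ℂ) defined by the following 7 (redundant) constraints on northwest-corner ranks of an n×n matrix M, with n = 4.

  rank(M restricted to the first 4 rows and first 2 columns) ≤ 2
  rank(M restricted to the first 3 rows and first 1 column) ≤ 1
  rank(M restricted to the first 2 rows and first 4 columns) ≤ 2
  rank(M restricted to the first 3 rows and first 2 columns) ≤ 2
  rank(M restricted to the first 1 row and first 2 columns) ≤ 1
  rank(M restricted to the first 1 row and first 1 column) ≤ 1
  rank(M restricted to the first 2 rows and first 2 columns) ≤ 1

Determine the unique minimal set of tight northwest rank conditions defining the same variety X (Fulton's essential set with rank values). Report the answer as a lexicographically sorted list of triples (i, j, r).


Computing R[i][j] = min implied NW-rank bound (n=4, 7 conditions):

  i=1: 1  1  1  1
  i=2: 1  1  2  2
  i=3: 1  2  3  3
  i=4: 1  2  3  4

the unique w with this rank table is (1, 3, 2, 4).

Rothe diagram D(w) (1 cell), 1 SE-corner (essential condition):

[(2, 2, 1)]


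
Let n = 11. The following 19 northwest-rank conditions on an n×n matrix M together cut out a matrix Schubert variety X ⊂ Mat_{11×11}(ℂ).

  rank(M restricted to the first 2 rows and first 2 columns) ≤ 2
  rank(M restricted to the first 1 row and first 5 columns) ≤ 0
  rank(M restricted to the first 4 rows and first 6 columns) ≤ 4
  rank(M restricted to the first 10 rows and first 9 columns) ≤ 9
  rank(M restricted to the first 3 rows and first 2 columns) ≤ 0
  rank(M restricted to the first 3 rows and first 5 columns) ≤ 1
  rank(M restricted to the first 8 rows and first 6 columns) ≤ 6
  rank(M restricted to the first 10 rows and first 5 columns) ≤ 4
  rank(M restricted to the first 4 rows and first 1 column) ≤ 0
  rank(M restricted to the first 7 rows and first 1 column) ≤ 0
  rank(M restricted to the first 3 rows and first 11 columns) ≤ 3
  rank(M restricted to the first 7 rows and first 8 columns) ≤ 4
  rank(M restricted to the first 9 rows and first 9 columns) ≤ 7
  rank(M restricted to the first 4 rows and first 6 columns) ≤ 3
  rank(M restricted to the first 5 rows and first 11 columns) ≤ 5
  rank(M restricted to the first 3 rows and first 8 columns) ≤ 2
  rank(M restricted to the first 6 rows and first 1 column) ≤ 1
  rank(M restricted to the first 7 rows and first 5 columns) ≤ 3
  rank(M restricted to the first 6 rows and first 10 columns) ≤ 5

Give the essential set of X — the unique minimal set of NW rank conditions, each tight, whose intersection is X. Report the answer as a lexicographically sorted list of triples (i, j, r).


Computing R[i][j] = min implied NW-rank bound (n=11, 19 conditions):

  i=1: 0 0 0 0 0 1 1 1 1 1 1
  i=2: 0 0 1 1 1 2 2 2 2 2 2
  i=3: 0 0 1 1 1 2 2 2 3 3 3
  i=4: 0 1 2 2 2 3 3 3 4 4 4
  i=5: 0 1 2 3 3 4 4 4 5 5 5
  i=6: 0 1 2 3 3 4 4 4 5 5 6
  i=7: 0 1 2 3 3 4 4 4 5 6 7
  i=8: 1 2 3 4 4 5 5 5 6 7 8
  i=9: 1 2 3 4 4 5 6 6 7 8 9
  i=10: 1 2 3 4 4 5 6 7 8 9 10
  i=11: 1 2 3 4 5 6 7 8 9 10 11

so w = (6, 3, 9, 2, 4, 11, 10, 1, 7, 8, 5).

|D(w)|=26, |Ess(w)|=9:

[(1, 5, 0), (3, 2, 0), (3, 5, 1), (3, 8, 2), (6, 10, 5), (7, 1, 0), (7, 5, 3), (7, 8, 4), (10, 5, 4)]


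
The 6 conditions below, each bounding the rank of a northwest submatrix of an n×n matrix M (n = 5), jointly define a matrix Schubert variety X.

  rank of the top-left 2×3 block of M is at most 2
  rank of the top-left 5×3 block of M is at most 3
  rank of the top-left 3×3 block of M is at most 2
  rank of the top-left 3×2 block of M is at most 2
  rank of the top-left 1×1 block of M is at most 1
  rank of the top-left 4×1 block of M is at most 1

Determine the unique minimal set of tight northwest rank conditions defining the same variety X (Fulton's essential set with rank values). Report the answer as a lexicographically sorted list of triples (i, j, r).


Recovering R(i,j) via the rank-extension bound from the 6 conditions:

  1  1  1  1  1
  1  2  2  2  2
  1  2  2  3  3
  1  2  3  4  4
  1  2  3  4  5

giving w = (1, 2, 4, 3, 5) via Δ²R.

D(w) has 1 cell with 1 SE-corner; essential set:

[(3, 3, 2)]


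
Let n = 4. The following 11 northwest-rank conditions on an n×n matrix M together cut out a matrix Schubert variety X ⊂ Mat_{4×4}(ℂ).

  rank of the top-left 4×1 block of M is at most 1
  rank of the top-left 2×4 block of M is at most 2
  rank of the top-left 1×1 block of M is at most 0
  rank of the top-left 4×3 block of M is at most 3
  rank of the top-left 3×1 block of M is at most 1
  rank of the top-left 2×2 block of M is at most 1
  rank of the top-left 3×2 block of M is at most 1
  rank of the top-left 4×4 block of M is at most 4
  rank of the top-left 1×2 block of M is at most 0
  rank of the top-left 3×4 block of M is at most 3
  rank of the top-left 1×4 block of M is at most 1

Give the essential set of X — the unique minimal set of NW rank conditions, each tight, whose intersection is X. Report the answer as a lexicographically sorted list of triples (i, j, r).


Computing R[i][j] = min implied NW-rank bound (n=4, 11 conditions):

  R[1]: 0 | 0 | 1 | 1
  R[2]: 1 | 1 | 2 | 2
  R[3]: 1 | 1 | 2 | 3
  R[4]: 1 | 2 | 3 | 4

so w = (3, 1, 4, 2).

Rothe diagram D(w) (3 cells), 2 SE-corners (essential conditions):

[(1, 2, 0), (3, 2, 1)]


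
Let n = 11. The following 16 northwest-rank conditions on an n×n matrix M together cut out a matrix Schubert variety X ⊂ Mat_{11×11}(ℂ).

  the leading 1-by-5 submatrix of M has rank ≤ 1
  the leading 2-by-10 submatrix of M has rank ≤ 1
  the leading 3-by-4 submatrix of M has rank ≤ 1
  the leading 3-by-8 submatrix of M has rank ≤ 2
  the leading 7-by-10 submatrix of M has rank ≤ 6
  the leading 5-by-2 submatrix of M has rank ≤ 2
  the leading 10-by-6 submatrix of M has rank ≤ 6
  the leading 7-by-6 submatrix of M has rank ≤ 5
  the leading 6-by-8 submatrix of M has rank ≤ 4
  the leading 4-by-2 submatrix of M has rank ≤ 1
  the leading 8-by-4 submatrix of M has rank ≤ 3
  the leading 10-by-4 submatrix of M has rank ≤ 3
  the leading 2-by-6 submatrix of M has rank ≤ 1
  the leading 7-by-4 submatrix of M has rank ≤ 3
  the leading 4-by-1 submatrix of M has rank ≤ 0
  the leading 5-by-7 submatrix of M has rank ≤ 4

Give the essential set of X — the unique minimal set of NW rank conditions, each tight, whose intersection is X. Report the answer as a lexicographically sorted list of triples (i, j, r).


Propagating the 16 rank bounds to every northwest block:

  i=1: 0 | 1 | 1 | 1 | 1 | 1 | 1 | 1 | 1 | 1 | 1
  i=2: 0 | 1 | 1 | 1 | 1 | 1 | 1 | 1 | 1 | 1 | 2
  i=3: 0 | 1 | 1 | 1 | 2 | 2 | 2 | 2 | 2 | 2 | 3
  i=4: 0 | 1 | 2 | 2 | 3 | 3 | 3 | 3 | 3 | 3 | 4
  i=5: 1 | 2 | 3 | 3 | 4 | 4 | 4 | 4 | 4 | 4 | 5
  i=6: 1 | 2 | 3 | 3 | 4 | 4 | 4 | 4 | 5 | 5 | 6
  i=7: 1 | 2 | 3 | 3 | 4 | 5 | 5 | 5 | 6 | 6 | 7
  i=8: 1 | 2 | 3 | 3 | 4 | 5 | 6 | 6 | 7 | 7 | 8
  i=9: 1 | 2 | 3 | 3 | 4 | 5 | 6 | 7 | 8 | 8 | 9
  i=10: 1 | 2 | 3 | 3 | 4 | 5 | 6 | 7 | 8 | 9 | 10
  i=11: 1 | 2 | 3 | 4 | 5 | 6 | 7 | 8 | 9 | 10 | 11

so w = (2, 11, 5, 3, 1, 9, 6, 7, 8, 10, 4).

D(w) has 22 cells with 5 SE-corners; essential set:

[(2, 10, 1), (3, 4, 1), (4, 1, 0), (6, 8, 4), (10, 4, 3)]


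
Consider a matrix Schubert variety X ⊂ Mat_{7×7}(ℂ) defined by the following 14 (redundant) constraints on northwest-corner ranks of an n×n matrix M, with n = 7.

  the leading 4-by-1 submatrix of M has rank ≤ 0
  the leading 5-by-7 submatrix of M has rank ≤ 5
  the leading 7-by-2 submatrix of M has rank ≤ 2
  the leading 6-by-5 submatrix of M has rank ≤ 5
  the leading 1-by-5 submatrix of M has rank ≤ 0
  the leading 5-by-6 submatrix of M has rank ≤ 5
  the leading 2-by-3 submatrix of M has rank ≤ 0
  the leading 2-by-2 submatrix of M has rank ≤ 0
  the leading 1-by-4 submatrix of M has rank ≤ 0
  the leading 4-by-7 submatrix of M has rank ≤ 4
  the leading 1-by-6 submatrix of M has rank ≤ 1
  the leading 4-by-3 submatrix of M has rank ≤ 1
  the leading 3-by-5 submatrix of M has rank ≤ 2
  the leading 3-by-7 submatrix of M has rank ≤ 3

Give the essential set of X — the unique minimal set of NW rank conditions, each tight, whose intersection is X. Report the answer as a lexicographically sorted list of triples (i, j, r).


Rank table r_w(7×7) implied by the 14 constraints:

  R[1]: 0 0 0 0 0 1 1
  R[2]: 0 0 0 1 1 2 2
  R[3]: 0 1 1 2 2 3 3
  R[4]: 0 1 1 2 3 4 4
  R[5]: 1 2 2 3 4 5 5
  R[6]: 1 2 3 4 5 6 6
  R[7]: 1 2 3 4 5 6 7

hence w(1..7) = (6, 4, 2, 5, 1, 3, 7).

Fulton essential set (4 of the 11 Rothe cells):

[(1, 5, 0), (2, 3, 0), (4, 1, 0), (4, 3, 1)]


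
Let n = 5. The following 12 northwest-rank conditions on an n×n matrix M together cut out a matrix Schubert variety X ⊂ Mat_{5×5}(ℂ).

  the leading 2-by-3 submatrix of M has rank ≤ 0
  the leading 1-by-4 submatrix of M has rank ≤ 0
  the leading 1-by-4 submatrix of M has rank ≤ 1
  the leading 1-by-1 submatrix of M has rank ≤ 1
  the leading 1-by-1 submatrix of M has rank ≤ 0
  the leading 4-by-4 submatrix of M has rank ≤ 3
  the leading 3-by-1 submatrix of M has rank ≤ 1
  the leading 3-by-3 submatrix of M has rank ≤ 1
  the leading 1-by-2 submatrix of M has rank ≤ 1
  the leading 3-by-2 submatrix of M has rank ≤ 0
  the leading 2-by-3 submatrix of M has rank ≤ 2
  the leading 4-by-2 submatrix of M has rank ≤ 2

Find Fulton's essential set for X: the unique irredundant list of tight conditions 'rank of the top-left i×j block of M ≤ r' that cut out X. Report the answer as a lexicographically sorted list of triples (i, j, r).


Reconstructing r_w from the 12 given conditions:

  R[1]: 0 | 0 | 0 | 0 | 1
  R[2]: 0 | 0 | 0 | 1 | 2
  R[3]: 0 | 0 | 1 | 2 | 3
  R[4]: 1 | 1 | 2 | 3 | 4
  R[5]: 1 | 2 | 3 | 4 | 5

giving w = (5, 4, 3, 1, 2) via Δ²R.

Rothe diagram D(w) (9 cells), 3 SE-corners (essential conditions):

[(1, 4, 0), (2, 3, 0), (3, 2, 0)]


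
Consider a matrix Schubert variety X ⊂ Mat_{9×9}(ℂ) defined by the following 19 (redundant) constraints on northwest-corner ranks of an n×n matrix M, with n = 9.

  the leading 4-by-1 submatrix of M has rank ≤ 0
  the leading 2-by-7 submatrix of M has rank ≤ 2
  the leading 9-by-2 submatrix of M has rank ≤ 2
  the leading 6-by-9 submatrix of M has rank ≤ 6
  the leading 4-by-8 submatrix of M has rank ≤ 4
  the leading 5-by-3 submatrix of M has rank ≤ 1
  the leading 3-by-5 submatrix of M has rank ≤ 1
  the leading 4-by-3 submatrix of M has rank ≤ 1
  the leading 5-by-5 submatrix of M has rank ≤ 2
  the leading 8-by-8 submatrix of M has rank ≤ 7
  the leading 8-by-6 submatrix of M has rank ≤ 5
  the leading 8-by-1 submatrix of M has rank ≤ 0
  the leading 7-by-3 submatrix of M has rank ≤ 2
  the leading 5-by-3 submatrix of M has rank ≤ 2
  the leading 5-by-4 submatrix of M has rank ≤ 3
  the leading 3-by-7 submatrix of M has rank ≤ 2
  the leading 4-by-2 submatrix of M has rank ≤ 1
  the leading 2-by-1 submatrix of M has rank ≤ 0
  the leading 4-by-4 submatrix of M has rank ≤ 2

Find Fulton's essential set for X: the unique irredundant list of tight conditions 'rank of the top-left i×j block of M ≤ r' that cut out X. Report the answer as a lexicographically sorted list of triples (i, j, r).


Rank table r_w(9×9) implied by the 19 constraints:

  R[1]: 0, 1, 1, 1, 1, 1, 1, 1, 1
  R[2]: 0, 1, 1, 1, 1, 2, 2, 2, 2
  R[3]: 0, 1, 1, 1, 1, 2, 2, 3, 3
  R[4]: 0, 1, 1, 2, 2, 3, 3, 4, 4
  R[5]: 0, 1, 1, 2, 2, 3, 4, 5, 5
  R[6]: 0, 1, 2, 3, 3, 4, 5, 6, 6
  R[7]: 0, 1, 2, 3, 4, 5, 6, 7, 7
  R[8]: 0, 1, 2, 3, 4, 5, 6, 7, 8
  R[9]: 1, 2, 3, 4, 5, 6, 7, 8, 9

second differences of R give the permutation w = (2, 6, 8, 4, 7, 3, 5, 9, 1).

Rothe diagram D(w) (18 cells), 5 SE-corners (essential conditions):

[(3, 5, 1), (3, 7, 2), (5, 3, 1), (5, 5, 2), (8, 1, 0)]


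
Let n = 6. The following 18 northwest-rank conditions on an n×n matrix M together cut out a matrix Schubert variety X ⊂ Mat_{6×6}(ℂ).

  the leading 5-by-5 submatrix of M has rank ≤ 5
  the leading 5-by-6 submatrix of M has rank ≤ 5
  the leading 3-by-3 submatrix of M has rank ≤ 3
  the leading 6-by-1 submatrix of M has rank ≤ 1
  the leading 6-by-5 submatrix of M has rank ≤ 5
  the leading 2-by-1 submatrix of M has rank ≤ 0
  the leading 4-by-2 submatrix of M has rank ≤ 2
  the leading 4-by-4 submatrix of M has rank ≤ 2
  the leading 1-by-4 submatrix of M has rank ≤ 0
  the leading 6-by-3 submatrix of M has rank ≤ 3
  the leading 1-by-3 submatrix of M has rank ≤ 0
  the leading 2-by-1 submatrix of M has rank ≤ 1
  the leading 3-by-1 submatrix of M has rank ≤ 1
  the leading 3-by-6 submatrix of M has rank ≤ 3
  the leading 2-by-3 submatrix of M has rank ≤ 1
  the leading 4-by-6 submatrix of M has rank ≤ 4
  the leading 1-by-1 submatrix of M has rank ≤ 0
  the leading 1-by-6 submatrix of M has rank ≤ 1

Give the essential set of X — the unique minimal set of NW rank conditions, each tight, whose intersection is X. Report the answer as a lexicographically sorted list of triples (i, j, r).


Rank table r_w(6×6) implied by the 18 constraints:

  i=1: 0 | 0 | 0 | 0 | 1 | 1
  i=2: 0 | 1 | 1 | 1 | 2 | 2
  i=3: 1 | 2 | 2 | 2 | 3 | 3
  i=4: 1 | 2 | 2 | 2 | 3 | 4
  i=5: 1 | 2 | 3 | 3 | 4 | 5
  i=6: 1 | 2 | 3 | 4 | 5 | 6

so w = (5, 2, 1, 6, 3, 4).

3 SE-corners of the 7-cell Rothe diagram give Ess(w):

[(1, 4, 0), (2, 1, 0), (4, 4, 2)]


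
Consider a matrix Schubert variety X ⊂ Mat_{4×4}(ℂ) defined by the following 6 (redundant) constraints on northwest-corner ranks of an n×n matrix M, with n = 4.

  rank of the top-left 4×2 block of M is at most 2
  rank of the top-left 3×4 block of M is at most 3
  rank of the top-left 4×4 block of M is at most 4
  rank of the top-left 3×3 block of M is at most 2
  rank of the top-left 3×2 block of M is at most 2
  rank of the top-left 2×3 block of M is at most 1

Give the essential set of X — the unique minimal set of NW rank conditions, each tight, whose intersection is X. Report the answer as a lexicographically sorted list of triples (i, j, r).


Rank table r_w(4×4) implied by the 6 constraints:

  i=1: 1 | 1 | 1 | 1
  i=2: 1 | 1 | 1 | 2
  i=3: 1 | 2 | 2 | 3
  i=4: 1 | 2 | 3 | 4

reading off 1-entries of Δ²R: w = (1, 4, 2, 3).

|D(w)|=2, |Ess(w)|=1:

[(2, 3, 1)]


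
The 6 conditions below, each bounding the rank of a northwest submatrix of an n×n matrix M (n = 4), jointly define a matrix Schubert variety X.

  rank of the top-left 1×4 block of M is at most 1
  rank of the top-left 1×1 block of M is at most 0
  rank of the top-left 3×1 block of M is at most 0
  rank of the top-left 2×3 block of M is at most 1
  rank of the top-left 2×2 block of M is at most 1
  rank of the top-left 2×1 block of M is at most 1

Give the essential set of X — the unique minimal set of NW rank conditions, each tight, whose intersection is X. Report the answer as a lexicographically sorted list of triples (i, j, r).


Rank table r_w(4×4) implied by the 6 constraints:

  R[1]: 0, 1, 1, 1
  R[2]: 0, 1, 1, 2
  R[3]: 0, 1, 2, 3
  R[4]: 1, 2, 3, 4

giving w = (2, 4, 3, 1) via Δ²R.

2 SE-corners of the 4-cell Rothe diagram give Ess(w):

[(2, 3, 1), (3, 1, 0)]


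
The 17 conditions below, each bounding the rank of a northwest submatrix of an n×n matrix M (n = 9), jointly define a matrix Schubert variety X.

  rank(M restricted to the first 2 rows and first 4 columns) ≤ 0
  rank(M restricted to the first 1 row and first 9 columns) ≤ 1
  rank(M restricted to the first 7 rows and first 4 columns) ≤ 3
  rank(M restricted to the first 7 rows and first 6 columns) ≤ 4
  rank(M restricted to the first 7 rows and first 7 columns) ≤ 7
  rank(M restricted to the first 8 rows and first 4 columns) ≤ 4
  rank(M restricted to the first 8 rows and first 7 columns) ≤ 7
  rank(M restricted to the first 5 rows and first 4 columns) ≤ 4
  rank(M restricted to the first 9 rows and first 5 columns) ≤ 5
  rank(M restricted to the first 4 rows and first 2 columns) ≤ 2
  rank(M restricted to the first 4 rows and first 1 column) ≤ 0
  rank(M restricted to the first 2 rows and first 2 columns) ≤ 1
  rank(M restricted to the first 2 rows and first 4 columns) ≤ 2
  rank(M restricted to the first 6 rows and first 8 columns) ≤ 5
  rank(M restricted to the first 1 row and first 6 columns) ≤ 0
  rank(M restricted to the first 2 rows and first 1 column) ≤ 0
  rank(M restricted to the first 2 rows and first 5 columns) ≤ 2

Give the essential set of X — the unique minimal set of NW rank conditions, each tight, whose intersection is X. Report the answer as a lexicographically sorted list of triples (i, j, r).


Reconstructing r_w from the 17 given conditions:

  0 | 0 | 0 | 0 | 0 | 0 | 1 | 1 | 1
  0 | 0 | 0 | 0 | 1 | 1 | 2 | 2 | 2
  0 | 1 | 1 | 1 | 2 | 2 | 3 | 3 | 3
  0 | 1 | 2 | 2 | 3 | 3 | 4 | 4 | 4
  1 | 2 | 3 | 3 | 4 | 4 | 5 | 5 | 5
  1 | 2 | 3 | 3 | 4 | 4 | 5 | 5 | 6
  1 | 2 | 3 | 3 | 4 | 4 | 5 | 6 | 7
  1 | 2 | 3 | 4 | 5 | 5 | 6 | 7 | 8
  1 | 2 | 3 | 4 | 5 | 6 | 7 | 8 | 9

hence w(1..9) = (7, 5, 2, 3, 1, 9, 8, 4, 6).

ℓ(w)=17; the 6 essential cells (i,j,r):

[(1, 6, 0), (2, 4, 0), (4, 1, 0), (6, 8, 5), (7, 4, 3), (7, 6, 4)]


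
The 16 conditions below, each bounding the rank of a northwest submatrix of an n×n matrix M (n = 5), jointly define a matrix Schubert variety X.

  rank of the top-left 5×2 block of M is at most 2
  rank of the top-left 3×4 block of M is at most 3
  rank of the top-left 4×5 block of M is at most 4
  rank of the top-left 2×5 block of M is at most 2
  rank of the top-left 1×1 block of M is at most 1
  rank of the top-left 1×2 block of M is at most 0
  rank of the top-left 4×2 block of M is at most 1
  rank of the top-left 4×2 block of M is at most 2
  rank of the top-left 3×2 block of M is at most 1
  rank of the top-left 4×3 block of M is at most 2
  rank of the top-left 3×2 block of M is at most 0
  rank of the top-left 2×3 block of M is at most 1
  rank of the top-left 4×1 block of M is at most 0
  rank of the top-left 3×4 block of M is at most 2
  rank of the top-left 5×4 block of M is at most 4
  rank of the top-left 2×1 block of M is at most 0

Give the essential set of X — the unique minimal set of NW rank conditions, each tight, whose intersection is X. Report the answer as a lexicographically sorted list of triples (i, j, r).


Computing R[i][j] = min implied NW-rank bound (n=5, 16 conditions):

  0  0  1  1  1
  0  0  1  2  2
  0  0  1  2  3
  0  1  2  3  4
  1  2  3  4  5

reading off 1-entries of Δ²R: w = (3, 4, 5, 2, 1).

ℓ(w)=7; the 2 essential cells (i,j,r):

[(3, 2, 0), (4, 1, 0)]
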